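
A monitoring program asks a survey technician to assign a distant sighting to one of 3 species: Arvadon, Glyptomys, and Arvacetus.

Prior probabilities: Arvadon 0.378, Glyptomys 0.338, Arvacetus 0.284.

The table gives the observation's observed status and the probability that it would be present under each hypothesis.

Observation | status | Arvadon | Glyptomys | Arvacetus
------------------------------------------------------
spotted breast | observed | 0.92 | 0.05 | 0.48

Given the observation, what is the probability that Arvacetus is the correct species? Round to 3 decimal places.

0.272

For each hypothesis, the unnormalized posterior weight is prior × likelihood:
  Arvadon: 0.378 × 0.92 = 0.34776
  Glyptomys: 0.338 × 0.05 = 0.0169
  Arvacetus: 0.284 × 0.48 = 0.13632
Marginal likelihood of the evidence = 0.50098.
P(Arvacetus | evidence) = 0.13632 / 0.50098 ≈ 0.272.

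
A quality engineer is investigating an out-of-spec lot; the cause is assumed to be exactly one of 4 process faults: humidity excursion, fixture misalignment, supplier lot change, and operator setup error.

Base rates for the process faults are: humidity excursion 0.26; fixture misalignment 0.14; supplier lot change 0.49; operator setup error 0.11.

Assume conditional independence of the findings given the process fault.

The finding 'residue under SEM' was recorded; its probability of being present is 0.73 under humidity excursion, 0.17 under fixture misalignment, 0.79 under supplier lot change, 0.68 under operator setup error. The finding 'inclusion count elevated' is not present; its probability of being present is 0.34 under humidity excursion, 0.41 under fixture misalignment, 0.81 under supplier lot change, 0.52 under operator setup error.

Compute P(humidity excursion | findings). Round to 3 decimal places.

Multiply each prior by the joint likelihood of the evidence pattern (using 1 − P(present | H) for each absent finding):
  humidity excursion: 0.26 × 0.73 × (1 − 0.34) = 0.12527
  fixture misalignment: 0.14 × 0.17 × (1 − 0.41) = 0.014042
  supplier lot change: 0.49 × 0.79 × (1 − 0.81) = 0.073549
  operator setup error: 0.11 × 0.68 × (1 − 0.52) = 0.035904
The unnormalized weights sum to 0.24876.
P(humidity excursion | evidence) = 0.12527 / 0.24876 ≈ 0.504.

0.504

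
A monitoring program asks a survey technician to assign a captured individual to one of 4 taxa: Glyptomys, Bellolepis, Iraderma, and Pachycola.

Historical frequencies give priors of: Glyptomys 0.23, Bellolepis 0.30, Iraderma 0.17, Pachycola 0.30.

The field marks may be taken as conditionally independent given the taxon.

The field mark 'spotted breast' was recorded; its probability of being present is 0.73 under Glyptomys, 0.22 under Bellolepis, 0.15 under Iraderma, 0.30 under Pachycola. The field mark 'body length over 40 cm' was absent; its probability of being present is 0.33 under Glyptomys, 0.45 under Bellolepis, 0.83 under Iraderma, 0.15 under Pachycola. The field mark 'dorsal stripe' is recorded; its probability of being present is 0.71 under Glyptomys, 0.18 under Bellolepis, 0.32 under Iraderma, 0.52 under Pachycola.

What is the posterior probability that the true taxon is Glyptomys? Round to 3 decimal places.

0.626

Multiply each prior by the joint likelihood of the field mark pattern (using 1 − P(present | H) for each absent field mark):
  Glyptomys: 0.23 × 0.73 × (1 − 0.33) × 0.71 = 0.07987
  Bellolepis: 0.30 × 0.22 × (1 − 0.45) × 0.18 = 0.006534
  Iraderma: 0.17 × 0.15 × (1 − 0.83) × 0.32 = 0.0013872
  Pachycola: 0.30 × 0.30 × (1 − 0.15) × 0.52 = 0.03978
Normalizing constant Z = 0.07987 + 0.006534 + 0.0013872 + 0.03978 = 0.12757.
P(Glyptomys | evidence) = 0.07987 / 0.12757 ≈ 0.626.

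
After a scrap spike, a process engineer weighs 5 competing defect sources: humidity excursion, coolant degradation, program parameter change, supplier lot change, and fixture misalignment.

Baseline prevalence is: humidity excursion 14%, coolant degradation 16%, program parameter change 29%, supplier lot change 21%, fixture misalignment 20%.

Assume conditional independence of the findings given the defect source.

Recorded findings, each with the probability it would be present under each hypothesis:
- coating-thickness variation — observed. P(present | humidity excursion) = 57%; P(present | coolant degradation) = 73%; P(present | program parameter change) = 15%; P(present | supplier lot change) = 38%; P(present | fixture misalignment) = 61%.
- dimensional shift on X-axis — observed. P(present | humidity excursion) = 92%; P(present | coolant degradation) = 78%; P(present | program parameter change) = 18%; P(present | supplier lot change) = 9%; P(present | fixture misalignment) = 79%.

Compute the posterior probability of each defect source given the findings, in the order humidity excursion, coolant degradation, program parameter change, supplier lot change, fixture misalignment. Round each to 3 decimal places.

0.266, 0.330, 0.028, 0.026, 0.349

By Bayes' rule with conditional independence, the unnormalized weight for each hypothesis is prior × ∏ likelihoods:
  humidity excursion: 0.14 × 0.57 × 0.92 = 0.073416
  coolant degradation: 0.16 × 0.73 × 0.78 = 0.091104
  program parameter change: 0.29 × 0.15 × 0.18 = 0.00783
  supplier lot change: 0.21 × 0.38 × 0.09 = 0.007182
  fixture misalignment: 0.20 × 0.61 × 0.79 = 0.09638
Normalizing constant Z = 0.073416 + 0.091104 + 0.00783 + 0.007182 + 0.09638 = 0.27591.
P(humidity excursion | evidence) = 0.073416 / 0.27591 ≈ 0.266
P(coolant degradation | evidence) = 0.091104 / 0.27591 ≈ 0.330
P(program parameter change | evidence) = 0.00783 / 0.27591 ≈ 0.028
P(supplier lot change | evidence) = 0.007182 / 0.27591 ≈ 0.026
P(fixture misalignment | evidence) = 0.09638 / 0.27591 ≈ 0.349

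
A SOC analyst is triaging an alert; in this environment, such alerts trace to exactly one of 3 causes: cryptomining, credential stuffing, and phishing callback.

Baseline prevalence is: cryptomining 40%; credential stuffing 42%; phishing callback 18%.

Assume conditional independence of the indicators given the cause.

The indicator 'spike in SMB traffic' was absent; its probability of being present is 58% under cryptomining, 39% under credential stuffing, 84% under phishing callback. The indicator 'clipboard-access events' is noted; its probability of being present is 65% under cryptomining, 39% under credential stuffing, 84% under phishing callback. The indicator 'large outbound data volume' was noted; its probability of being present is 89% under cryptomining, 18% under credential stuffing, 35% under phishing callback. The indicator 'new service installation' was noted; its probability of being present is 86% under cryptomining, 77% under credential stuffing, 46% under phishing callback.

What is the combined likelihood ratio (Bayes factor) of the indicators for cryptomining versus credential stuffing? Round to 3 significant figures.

Take the product of per-indicator likelihoods under each hypothesis (using 1 − P(present | H) for each absent indicator), then divide.
  cryptomining: (1 − 0.58) × 0.65 × 0.89 × 0.86 = 0.20895
  credential stuffing: (1 − 0.39) × 0.39 × 0.18 × 0.77 = 0.032973
Bayes factor = 0.20895 / 0.032973 ≈ 6.34

6.34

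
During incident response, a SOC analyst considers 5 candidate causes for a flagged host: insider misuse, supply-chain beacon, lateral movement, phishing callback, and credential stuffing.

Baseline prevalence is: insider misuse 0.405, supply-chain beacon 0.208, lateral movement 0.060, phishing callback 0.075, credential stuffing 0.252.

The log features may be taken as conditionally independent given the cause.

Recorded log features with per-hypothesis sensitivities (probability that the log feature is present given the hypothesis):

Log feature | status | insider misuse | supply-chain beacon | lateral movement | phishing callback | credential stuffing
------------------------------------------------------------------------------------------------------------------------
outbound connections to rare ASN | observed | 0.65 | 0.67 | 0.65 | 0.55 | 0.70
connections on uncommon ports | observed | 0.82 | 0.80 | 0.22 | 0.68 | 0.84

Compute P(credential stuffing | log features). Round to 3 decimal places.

0.289

Multiply each prior by the joint likelihood of the log feature pattern:
  insider misuse: 0.405 × 0.65 × 0.82 = 0.21587
  supply-chain beacon: 0.208 × 0.67 × 0.80 = 0.11149
  lateral movement: 0.060 × 0.65 × 0.22 = 0.00858
  phishing callback: 0.075 × 0.55 × 0.68 = 0.02805
  credential stuffing: 0.252 × 0.70 × 0.84 = 0.14818
Marginal likelihood of the evidence = 0.51216.
P(credential stuffing | evidence) = 0.14818 / 0.51216 ≈ 0.289.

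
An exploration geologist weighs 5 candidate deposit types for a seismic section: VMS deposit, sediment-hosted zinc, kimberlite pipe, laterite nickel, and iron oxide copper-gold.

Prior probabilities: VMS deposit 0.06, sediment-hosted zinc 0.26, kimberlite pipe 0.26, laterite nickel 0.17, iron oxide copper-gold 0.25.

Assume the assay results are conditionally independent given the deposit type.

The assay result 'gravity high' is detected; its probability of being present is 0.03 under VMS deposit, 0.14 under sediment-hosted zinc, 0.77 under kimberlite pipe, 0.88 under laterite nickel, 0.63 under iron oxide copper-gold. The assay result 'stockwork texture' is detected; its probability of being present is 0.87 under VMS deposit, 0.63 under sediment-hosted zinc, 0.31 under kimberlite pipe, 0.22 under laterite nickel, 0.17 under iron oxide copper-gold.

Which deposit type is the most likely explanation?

kimberlite pipe

For each hypothesis, the unnormalized posterior weight is prior × product of the assay result likelihoods:
  VMS deposit: 0.06 × 0.03 × 0.87 = 0.001566
  sediment-hosted zinc: 0.26 × 0.14 × 0.63 = 0.022932
  kimberlite pipe: 0.26 × 0.77 × 0.31 = 0.062062
  laterite nickel: 0.17 × 0.88 × 0.22 = 0.032912
  iron oxide copper-gold: 0.25 × 0.63 × 0.17 = 0.026775
Marginal likelihood of the evidence = 0.14625.
P(VMS deposit | evidence) ≈ 0.001566 / 0.14625 ≈ 0.011
P(sediment-hosted zinc | evidence) ≈ 0.022932 / 0.14625 ≈ 0.157
P(kimberlite pipe | evidence) ≈ 0.062062 / 0.14625 ≈ 0.424
P(laterite nickel | evidence) ≈ 0.032912 / 0.14625 ≈ 0.225
P(iron oxide copper-gold | evidence) ≈ 0.026775 / 0.14625 ≈ 0.183
The largest is 0.424, so kimberlite pipe is most probable.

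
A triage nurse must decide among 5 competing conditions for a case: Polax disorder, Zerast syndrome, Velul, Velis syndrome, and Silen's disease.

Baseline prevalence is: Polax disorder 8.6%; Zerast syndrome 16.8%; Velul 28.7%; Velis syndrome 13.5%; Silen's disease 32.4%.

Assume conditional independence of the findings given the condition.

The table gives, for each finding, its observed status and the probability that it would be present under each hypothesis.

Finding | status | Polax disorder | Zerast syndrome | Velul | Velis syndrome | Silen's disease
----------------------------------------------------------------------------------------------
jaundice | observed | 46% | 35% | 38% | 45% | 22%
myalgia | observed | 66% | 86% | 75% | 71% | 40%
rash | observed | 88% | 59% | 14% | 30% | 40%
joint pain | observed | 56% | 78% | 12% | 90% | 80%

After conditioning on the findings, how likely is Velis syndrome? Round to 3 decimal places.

By Bayes' rule with conditional independence, the unnormalized weight for each hypothesis is prior × ∏ likelihoods:
  Polax disorder: 0.086 × 0.46 × 0.66 × 0.88 × 0.56 = 0.012867
  Zerast syndrome: 0.168 × 0.35 × 0.86 × 0.59 × 0.78 = 0.023271
  Velul: 0.287 × 0.38 × 0.75 × 0.14 × 0.12 = 0.0013742
  Velis syndrome: 0.135 × 0.45 × 0.71 × 0.30 × 0.90 = 0.011646
  Silen's disease: 0.324 × 0.22 × 0.40 × 0.40 × 0.80 = 0.0091238
Normalizing constant Z = 0.012867 + 0.023271 + 0.0013742 + 0.011646 + 0.0091238 = 0.058282.
P(Velis syndrome | evidence) = 0.011646 / 0.058282 ≈ 0.200.

0.200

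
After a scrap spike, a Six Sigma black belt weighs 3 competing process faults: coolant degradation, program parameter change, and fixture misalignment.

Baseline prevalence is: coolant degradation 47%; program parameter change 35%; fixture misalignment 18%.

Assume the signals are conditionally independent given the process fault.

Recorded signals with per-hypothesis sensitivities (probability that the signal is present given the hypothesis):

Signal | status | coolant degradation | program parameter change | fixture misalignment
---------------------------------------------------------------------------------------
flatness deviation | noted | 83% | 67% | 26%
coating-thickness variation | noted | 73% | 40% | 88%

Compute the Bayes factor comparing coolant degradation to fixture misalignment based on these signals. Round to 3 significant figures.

Joint likelihood of the signal pattern under each hypothesis:
  coolant degradation: 0.83 × 0.73 = 0.6059
  fixture misalignment: 0.26 × 0.88 = 0.2288
Bayes factor = 0.6059 / 0.2288 ≈ 2.65

2.65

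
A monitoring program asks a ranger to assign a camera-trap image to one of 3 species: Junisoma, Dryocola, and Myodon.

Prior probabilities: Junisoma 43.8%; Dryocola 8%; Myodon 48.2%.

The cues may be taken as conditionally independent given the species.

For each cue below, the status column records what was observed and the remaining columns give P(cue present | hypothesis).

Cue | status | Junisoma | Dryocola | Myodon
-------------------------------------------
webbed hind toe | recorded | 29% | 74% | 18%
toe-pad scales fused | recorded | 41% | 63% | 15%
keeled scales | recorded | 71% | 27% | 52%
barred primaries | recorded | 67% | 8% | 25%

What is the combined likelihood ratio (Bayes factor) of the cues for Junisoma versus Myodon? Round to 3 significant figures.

16.1

The Bayes factor is the ratio of the joint likelihoods of the cue pattern under the two hypotheses.
  Junisoma: 0.29 × 0.41 × 0.71 × 0.67 = 0.056561
  Myodon: 0.18 × 0.15 × 0.52 × 0.25 = 0.00351
Bayes factor = 0.056561 / 0.00351 ≈ 16.1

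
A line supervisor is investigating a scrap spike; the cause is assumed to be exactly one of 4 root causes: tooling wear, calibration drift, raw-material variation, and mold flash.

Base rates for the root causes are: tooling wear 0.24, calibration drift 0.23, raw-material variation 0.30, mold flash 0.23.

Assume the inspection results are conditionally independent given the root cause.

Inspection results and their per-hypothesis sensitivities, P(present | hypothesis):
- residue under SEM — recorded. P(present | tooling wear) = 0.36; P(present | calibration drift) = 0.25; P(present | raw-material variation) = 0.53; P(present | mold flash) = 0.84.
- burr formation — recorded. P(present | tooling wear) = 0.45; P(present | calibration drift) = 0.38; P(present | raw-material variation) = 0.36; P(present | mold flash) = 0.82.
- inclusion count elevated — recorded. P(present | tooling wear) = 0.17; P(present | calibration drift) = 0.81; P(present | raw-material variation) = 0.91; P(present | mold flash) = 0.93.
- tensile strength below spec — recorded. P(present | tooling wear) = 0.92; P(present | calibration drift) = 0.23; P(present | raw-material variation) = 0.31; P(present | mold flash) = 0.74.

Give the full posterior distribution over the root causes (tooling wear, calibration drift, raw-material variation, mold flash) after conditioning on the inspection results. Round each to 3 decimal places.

0.045, 0.030, 0.119, 0.806

By Bayes' rule with conditional independence, the unnormalized weight for each hypothesis is prior × ∏ likelihoods:
  tooling wear: 0.24 × 0.36 × 0.45 × 0.17 × 0.92 = 0.0060808
  calibration drift: 0.23 × 0.25 × 0.38 × 0.81 × 0.23 = 0.0040707
  raw-material variation: 0.30 × 0.53 × 0.36 × 0.91 × 0.31 = 0.016147
  mold flash: 0.23 × 0.84 × 0.82 × 0.93 × 0.74 = 0.10903
Normalizing constant Z = 0.0060808 + 0.0040707 + 0.016147 + 0.10903 = 0.13533.
P(tooling wear | evidence) = 0.0060808 / 0.13533 ≈ 0.045
P(calibration drift | evidence) = 0.0040707 / 0.13533 ≈ 0.030
P(raw-material variation | evidence) = 0.016147 / 0.13533 ≈ 0.119
P(mold flash | evidence) = 0.10903 / 0.13533 ≈ 0.806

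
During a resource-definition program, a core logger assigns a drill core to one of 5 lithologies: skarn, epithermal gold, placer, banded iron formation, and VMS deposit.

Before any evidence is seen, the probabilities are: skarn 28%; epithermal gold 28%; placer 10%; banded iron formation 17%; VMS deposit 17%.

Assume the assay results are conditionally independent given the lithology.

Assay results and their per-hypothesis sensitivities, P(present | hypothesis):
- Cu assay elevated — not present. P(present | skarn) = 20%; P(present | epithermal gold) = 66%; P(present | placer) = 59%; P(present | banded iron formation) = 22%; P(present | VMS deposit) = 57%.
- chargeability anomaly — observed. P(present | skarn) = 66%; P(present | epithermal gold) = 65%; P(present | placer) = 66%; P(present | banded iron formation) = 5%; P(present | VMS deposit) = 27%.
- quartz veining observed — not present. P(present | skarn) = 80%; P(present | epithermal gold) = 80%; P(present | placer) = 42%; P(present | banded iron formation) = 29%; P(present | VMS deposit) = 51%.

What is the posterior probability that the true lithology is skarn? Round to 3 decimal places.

Multiply each prior by the joint likelihood of the assay result pattern (using 1 − P(present | H) for each absent assay result):
  skarn: 0.28 × (1 − 0.20) × 0.66 × (1 − 0.80) = 0.029568
  epithermal gold: 0.28 × (1 − 0.66) × 0.65 × (1 − 0.80) = 0.012376
  placer: 0.10 × (1 − 0.59) × 0.66 × (1 − 0.42) = 0.015695
  banded iron formation: 0.17 × (1 − 0.22) × 0.05 × (1 − 0.29) = 0.0047073
  VMS deposit: 0.17 × (1 − 0.57) × 0.27 × (1 − 0.51) = 0.0096711
Marginal likelihood of the evidence = 0.072017.
P(skarn | evidence) = 0.029568 / 0.072017 ≈ 0.411.

0.411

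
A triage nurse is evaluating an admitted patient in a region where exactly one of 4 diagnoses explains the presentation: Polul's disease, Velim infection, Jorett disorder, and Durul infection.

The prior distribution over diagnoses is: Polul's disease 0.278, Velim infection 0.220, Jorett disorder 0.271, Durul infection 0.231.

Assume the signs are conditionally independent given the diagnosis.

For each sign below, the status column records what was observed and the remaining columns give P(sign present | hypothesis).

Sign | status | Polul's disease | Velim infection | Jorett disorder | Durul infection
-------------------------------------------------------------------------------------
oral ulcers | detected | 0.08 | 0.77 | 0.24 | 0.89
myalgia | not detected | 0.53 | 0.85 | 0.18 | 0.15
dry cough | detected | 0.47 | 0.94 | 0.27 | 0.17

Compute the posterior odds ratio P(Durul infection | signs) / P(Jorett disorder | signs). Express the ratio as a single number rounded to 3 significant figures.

Unnormalized posterior weight (prior times the sign likelihoods) for each of the two hypotheses (using 1 − P(present | H) for each absent sign):
  Durul infection: 0.231 × 0.89 × (1 − 0.15) × 0.17 = 0.029708
  Jorett disorder: 0.271 × 0.24 × (1 − 0.18) × 0.27 = 0.0144
Odds(Durul infection : Jorett disorder) = 0.029708 / 0.0144 ≈ 2.06.

2.06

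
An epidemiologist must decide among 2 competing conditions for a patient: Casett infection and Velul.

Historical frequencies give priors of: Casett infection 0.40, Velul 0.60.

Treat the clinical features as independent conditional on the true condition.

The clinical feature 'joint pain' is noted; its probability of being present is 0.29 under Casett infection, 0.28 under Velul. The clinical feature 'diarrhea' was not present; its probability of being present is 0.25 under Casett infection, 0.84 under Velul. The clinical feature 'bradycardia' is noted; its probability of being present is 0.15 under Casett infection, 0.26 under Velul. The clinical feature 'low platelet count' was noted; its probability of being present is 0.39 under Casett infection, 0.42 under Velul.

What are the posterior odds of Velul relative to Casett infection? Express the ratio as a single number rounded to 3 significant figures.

0.577

Posterior odds equal prior odds times the likelihood ratio; only the two competing hypotheses matter (using 1 − P(present | H) for each absent clinical feature).
  Velul: 0.60 × 0.28 × (1 − 0.84) × 0.26 × 0.42 = 0.0029353
  Casett infection: 0.40 × 0.29 × (1 − 0.25) × 0.15 × 0.39 = 0.0050895
Odds(Velul : Casett infection) = 0.0029353 / 0.0050895 ≈ 0.577.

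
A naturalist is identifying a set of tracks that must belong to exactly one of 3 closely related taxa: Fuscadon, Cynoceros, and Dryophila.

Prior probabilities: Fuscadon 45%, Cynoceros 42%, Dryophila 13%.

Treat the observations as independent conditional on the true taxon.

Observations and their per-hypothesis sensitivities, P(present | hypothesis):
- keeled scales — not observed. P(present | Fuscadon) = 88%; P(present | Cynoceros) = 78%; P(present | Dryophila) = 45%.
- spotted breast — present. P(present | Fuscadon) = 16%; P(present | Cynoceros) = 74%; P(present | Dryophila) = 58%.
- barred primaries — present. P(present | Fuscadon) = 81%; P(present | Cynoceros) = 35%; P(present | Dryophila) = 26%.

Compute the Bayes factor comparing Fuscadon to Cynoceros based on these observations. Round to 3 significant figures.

Take the product of per-observation likelihoods under each hypothesis (using 1 − P(present | H) for each absent observation), then divide.
  Fuscadon: (1 − 0.88) × 0.16 × 0.81 = 0.015552
  Cynoceros: (1 − 0.78) × 0.74 × 0.35 = 0.05698
Bayes factor = 0.015552 / 0.05698 ≈ 0.273

0.273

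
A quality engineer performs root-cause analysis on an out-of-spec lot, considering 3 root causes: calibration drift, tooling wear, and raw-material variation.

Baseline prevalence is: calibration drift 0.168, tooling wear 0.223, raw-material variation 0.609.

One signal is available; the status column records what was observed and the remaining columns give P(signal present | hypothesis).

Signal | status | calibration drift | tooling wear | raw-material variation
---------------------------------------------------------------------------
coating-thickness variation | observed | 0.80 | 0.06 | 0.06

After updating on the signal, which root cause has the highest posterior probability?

calibration drift

For each hypothesis, the unnormalized posterior weight is prior × likelihood:
  calibration drift: 0.168 × 0.80 = 0.1344
  tooling wear: 0.223 × 0.06 = 0.01338
  raw-material variation: 0.609 × 0.06 = 0.03654
Normalizing constant Z = 0.1344 + 0.01338 + 0.03654 = 0.18432.
P(calibration drift | evidence) ≈ 0.1344 / 0.18432 ≈ 0.729
P(tooling wear | evidence) ≈ 0.01338 / 0.18432 ≈ 0.073
P(raw-material variation | evidence) ≈ 0.03654 / 0.18432 ≈ 0.198
The largest is 0.729, so calibration drift is most probable.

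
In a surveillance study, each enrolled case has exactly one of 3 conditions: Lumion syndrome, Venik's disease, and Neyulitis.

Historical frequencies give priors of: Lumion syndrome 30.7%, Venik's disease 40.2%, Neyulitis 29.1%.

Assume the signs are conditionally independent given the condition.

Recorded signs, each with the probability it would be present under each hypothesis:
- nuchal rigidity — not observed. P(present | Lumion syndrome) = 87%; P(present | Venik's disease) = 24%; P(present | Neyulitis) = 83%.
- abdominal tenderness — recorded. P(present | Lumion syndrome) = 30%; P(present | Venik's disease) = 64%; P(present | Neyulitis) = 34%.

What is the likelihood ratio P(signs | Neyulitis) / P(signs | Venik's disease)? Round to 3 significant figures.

0.119

Take the product of per-sign likelihoods under each hypothesis (using 1 − P(present | H) for each absent sign), then divide.
  Neyulitis: (1 − 0.83) × 0.34 = 0.0578
  Venik's disease: (1 − 0.24) × 0.64 = 0.4864
Bayes factor = 0.0578 / 0.4864 ≈ 0.119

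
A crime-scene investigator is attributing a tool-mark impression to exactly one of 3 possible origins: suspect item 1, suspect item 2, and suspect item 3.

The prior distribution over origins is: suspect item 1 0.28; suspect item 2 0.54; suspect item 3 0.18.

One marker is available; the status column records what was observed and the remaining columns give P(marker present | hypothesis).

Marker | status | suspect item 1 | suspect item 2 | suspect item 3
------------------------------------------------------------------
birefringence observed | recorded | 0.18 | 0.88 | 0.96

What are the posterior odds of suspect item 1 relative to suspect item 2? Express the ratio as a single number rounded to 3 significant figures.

0.106

The normalizing constant cancels in an odds ratio, so compute prior × likelihood for the two hypotheses only:
  suspect item 1: 0.28 × 0.18 = 0.0504
  suspect item 2: 0.54 × 0.88 = 0.4752
Posterior odds = 0.0504 / 0.4752 ≈ 0.106.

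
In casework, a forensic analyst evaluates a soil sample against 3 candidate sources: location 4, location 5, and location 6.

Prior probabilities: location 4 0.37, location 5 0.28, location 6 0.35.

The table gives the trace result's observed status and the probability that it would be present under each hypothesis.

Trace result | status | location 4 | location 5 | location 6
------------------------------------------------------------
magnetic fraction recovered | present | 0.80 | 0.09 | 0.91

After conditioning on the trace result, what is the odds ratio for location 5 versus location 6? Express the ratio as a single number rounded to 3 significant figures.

The normalizing constant cancels in an odds ratio, so compute prior × likelihood for the two hypotheses only:
  location 5: 0.28 × 0.09 = 0.0252
  location 6: 0.35 × 0.91 = 0.3185
Posterior odds = 0.0252 / 0.3185 ≈ 0.0791.

0.0791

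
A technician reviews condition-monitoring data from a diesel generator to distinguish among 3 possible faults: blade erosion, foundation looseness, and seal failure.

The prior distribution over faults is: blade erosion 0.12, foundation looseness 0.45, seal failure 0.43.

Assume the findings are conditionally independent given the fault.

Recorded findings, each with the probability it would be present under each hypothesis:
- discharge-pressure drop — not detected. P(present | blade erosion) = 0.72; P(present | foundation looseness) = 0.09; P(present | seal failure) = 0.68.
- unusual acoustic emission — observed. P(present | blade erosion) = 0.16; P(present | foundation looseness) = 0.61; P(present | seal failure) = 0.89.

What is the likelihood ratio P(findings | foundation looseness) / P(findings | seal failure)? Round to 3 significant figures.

1.95

Joint likelihood of the evidence pattern under each hypothesis (using 1 − P(present | H) for each absent finding):
  foundation looseness: (1 − 0.09) × 0.61 = 0.5551
  seal failure: (1 − 0.68) × 0.89 = 0.2848
Bayes factor = 0.5551 / 0.2848 ≈ 1.95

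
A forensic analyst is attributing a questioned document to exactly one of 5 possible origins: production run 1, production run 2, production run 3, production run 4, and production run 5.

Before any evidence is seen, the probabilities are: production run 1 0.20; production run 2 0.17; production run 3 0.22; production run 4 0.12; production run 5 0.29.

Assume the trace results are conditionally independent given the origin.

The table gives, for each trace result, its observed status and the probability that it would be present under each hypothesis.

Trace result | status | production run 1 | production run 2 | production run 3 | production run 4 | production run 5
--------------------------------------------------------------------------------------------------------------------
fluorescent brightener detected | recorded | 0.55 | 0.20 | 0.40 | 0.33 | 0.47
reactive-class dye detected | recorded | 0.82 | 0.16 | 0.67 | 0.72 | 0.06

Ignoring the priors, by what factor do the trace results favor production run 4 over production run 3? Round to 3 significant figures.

The Bayes factor is the ratio of the joint likelihoods of the trace result pattern under the two hypotheses.
  production run 4: 0.33 × 0.72 = 0.2376
  production run 3: 0.40 × 0.67 = 0.268
Bayes factor = 0.2376 / 0.268 ≈ 0.887

0.887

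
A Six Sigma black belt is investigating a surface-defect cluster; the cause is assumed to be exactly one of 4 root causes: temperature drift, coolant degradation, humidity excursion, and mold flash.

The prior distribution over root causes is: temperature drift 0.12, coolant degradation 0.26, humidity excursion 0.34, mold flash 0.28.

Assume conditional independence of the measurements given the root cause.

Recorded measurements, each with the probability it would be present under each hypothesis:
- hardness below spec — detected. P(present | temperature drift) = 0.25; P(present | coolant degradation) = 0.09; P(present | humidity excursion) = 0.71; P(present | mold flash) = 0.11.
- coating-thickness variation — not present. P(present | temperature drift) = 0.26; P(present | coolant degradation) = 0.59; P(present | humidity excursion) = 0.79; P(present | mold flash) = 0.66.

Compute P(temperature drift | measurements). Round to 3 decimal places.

Multiply each prior by the joint likelihood of the measurement pattern (using 1 − P(present | H) for each absent measurement):
  temperature drift: 0.12 × 0.25 × (1 − 0.26) = 0.0222
  coolant degradation: 0.26 × 0.09 × (1 − 0.59) = 0.009594
  humidity excursion: 0.34 × 0.71 × (1 − 0.79) = 0.050694
  mold flash: 0.28 × 0.11 × (1 − 0.66) = 0.010472
Normalizing constant Z = 0.0222 + 0.009594 + 0.050694 + 0.010472 = 0.09296.
P(temperature drift | evidence) = 0.0222 / 0.09296 ≈ 0.239.

0.239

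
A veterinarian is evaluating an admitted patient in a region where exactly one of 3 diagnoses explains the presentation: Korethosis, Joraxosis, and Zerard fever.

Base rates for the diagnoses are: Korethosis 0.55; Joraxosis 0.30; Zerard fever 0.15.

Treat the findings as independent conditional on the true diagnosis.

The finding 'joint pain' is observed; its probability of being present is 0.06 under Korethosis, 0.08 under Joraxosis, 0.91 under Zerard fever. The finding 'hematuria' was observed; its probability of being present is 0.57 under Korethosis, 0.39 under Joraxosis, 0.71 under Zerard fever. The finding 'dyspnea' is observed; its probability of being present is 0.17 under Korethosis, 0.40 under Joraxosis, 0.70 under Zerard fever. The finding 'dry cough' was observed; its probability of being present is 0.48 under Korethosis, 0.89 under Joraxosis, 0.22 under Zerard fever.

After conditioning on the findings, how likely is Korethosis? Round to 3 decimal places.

For each hypothesis, the unnormalized posterior weight is prior × product of the finding likelihoods:
  Korethosis: 0.55 × 0.06 × 0.57 × 0.17 × 0.48 = 0.0015349
  Joraxosis: 0.30 × 0.08 × 0.39 × 0.40 × 0.89 = 0.0033322
  Zerard fever: 0.15 × 0.91 × 0.71 × 0.70 × 0.22 = 0.014925
Normalizing constant Z = 0.0015349 + 0.0033322 + 0.014925 = 0.019792.
P(Korethosis | evidence) = 0.0015349 / 0.019792 ≈ 0.078.

0.078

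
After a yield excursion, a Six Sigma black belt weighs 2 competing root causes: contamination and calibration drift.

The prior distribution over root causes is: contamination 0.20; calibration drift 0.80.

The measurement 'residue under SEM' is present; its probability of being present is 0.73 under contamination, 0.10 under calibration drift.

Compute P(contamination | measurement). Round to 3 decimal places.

For each hypothesis, the unnormalized posterior weight is prior × likelihood:
  contamination: 0.20 × 0.73 = 0.146
  calibration drift: 0.80 × 0.10 = 0.08
The unnormalized weights sum to 0.226.
P(contamination | evidence) = 0.146 / 0.226 ≈ 0.646.

0.646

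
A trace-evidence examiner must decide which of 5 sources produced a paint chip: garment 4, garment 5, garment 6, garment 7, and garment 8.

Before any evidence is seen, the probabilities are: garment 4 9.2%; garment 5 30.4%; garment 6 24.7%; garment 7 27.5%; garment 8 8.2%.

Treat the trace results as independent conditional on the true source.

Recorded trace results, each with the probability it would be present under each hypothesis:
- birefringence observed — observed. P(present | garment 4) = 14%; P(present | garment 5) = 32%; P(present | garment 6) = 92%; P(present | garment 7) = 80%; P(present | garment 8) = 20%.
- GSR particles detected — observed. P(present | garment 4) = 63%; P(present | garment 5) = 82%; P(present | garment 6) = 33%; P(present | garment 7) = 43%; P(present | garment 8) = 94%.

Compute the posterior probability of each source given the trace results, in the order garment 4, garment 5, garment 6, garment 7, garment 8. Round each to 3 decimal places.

For each hypothesis, the unnormalized posterior weight is prior × product of the trace result likelihoods:
  garment 4: 0.092 × 0.14 × 0.63 = 0.0081144
  garment 5: 0.304 × 0.32 × 0.82 = 0.07977
  garment 6: 0.247 × 0.92 × 0.33 = 0.074989
  garment 7: 0.275 × 0.80 × 0.43 = 0.0946
  garment 8: 0.082 × 0.20 × 0.94 = 0.015416
The unnormalized weights sum to 0.27289.
P(garment 4 | evidence) = 0.0081144 / 0.27289 ≈ 0.030
P(garment 5 | evidence) = 0.07977 / 0.27289 ≈ 0.292
P(garment 6 | evidence) = 0.074989 / 0.27289 ≈ 0.275
P(garment 7 | evidence) = 0.0946 / 0.27289 ≈ 0.347
P(garment 8 | evidence) = 0.015416 / 0.27289 ≈ 0.056

0.030, 0.292, 0.275, 0.347, 0.056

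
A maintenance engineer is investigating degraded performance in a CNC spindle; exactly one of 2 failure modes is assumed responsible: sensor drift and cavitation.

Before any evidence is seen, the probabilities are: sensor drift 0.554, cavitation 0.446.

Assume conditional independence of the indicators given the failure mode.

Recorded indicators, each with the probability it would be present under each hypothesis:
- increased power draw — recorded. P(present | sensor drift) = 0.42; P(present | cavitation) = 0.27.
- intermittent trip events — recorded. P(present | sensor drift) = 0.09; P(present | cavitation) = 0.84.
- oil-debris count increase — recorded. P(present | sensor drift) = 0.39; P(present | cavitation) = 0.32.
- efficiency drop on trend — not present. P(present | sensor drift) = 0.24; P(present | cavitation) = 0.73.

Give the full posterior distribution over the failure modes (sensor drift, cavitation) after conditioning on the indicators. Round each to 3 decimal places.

0.415, 0.585

For each hypothesis, the unnormalized posterior weight is prior × product of the indicator likelihoods (using 1 − P(present | H) for each absent indicator):
  sensor drift: 0.554 × 0.42 × 0.09 × 0.39 × (1 − 0.24) = 0.006207
  cavitation: 0.446 × 0.27 × 0.84 × 0.32 × (1 − 0.73) = 0.0087396
The unnormalized weights sum to 0.014947.
P(sensor drift | evidence) = 0.006207 / 0.014947 ≈ 0.415
P(cavitation | evidence) = 0.0087396 / 0.014947 ≈ 0.585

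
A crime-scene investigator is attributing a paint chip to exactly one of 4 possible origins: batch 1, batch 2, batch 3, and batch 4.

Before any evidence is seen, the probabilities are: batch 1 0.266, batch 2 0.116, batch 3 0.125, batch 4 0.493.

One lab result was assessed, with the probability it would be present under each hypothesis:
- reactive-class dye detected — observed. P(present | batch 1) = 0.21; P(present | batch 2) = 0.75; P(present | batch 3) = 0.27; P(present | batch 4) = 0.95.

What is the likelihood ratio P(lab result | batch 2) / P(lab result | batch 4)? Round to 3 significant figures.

0.789

Likelihood of this lab result under each hypothesis:
  batch 2: 0.75
  batch 4: 0.95
Bayes factor = 0.75 / 0.95 ≈ 0.789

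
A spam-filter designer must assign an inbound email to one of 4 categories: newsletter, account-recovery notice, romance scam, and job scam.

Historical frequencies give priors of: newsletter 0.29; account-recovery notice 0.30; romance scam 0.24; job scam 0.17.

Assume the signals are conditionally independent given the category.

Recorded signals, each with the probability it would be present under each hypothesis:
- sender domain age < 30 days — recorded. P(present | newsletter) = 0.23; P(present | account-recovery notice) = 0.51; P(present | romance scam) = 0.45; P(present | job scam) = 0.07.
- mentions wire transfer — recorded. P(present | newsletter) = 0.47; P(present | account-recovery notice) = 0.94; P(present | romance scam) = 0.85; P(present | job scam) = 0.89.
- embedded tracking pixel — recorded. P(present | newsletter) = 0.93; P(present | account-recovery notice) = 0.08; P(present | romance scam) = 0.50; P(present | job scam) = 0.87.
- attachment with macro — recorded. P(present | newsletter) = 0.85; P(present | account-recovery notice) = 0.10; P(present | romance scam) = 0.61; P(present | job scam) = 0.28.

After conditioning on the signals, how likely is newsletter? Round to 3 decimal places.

By Bayes' rule with conditional independence, the unnormalized weight for each hypothesis is prior × ∏ likelihoods:
  newsletter: 0.29 × 0.23 × 0.47 × 0.93 × 0.85 = 0.024781
  account-recovery notice: 0.30 × 0.51 × 0.94 × 0.08 × 0.10 = 0.0011506
  romance scam: 0.24 × 0.45 × 0.85 × 0.50 × 0.61 = 0.027999
  job scam: 0.17 × 0.07 × 0.89 × 0.87 × 0.28 = 0.00258
Marginal likelihood of the evidence = 0.056511.
P(newsletter | evidence) = 0.024781 / 0.056511 ≈ 0.439.

0.439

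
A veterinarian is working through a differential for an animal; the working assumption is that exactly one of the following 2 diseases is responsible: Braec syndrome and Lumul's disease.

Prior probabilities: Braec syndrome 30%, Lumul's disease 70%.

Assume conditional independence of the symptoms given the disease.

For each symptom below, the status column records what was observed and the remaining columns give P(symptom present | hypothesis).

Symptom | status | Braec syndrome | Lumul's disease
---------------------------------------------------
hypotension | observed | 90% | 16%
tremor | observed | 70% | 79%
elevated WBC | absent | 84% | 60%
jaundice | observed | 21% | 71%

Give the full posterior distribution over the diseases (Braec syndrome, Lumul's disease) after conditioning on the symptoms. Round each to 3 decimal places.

0.202, 0.798

For each hypothesis, the unnormalized posterior weight is prior × product of the symptom likelihoods (using 1 − P(present | H) for each absent symptom):
  Braec syndrome: 0.30 × 0.90 × 0.70 × (1 − 0.84) × 0.21 = 0.0063504
  Lumul's disease: 0.70 × 0.16 × 0.79 × (1 − 0.60) × 0.71 = 0.025128
Normalizing constant Z = 0.0063504 + 0.025128 = 0.031479.
P(Braec syndrome | evidence) = 0.0063504 / 0.031479 ≈ 0.202
P(Lumul's disease | evidence) = 0.025128 / 0.031479 ≈ 0.798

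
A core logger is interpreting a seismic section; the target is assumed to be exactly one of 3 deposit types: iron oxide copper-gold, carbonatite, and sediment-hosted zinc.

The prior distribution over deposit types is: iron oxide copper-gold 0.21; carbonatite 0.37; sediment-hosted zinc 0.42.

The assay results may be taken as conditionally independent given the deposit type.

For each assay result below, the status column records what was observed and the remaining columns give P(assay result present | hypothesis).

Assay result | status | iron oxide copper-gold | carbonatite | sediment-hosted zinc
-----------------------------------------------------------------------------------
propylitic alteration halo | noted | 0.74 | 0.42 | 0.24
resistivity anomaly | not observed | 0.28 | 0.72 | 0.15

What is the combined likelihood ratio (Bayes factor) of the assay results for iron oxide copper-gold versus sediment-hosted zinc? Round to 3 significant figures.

2.61

Joint likelihood of the assay result pattern under each hypothesis (using 1 − P(present | H) for each absent assay result):
  iron oxide copper-gold: 0.74 × (1 − 0.28) = 0.5328
  sediment-hosted zinc: 0.24 × (1 − 0.15) = 0.204
Bayes factor = 0.5328 / 0.204 ≈ 2.61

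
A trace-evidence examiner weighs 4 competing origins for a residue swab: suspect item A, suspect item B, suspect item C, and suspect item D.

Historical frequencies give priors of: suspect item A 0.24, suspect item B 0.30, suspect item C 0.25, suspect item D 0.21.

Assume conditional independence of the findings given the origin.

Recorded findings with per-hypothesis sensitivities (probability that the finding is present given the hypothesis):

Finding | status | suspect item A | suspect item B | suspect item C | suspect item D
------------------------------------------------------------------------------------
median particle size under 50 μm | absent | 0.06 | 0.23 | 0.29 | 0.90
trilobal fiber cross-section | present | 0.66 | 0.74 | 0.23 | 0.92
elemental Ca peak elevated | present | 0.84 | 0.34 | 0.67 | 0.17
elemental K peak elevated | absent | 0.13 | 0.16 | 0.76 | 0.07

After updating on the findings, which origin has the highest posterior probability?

Multiply each prior by the joint likelihood of the evidence pattern (using 1 − P(present | H) for each absent finding):
  suspect item A: 0.24 × (1 − 0.06) × 0.66 × 0.84 × (1 − 0.13) = 0.10881
  suspect item B: 0.30 × (1 − 0.23) × 0.74 × 0.34 × (1 − 0.16) = 0.04882
  suspect item C: 0.25 × (1 − 0.29) × 0.23 × 0.67 × (1 − 0.76) = 0.0065647
  suspect item D: 0.21 × (1 − 0.90) × 0.92 × 0.17 × (1 − 0.07) = 0.0030545
Normalizing constant Z = 0.10881 + 0.04882 + 0.0065647 + 0.0030545 = 0.16725.
P(suspect item A | evidence) ≈ 0.10881 / 0.16725 ≈ 0.651
P(suspect item B | evidence) ≈ 0.04882 / 0.16725 ≈ 0.292
P(suspect item C | evidence) ≈ 0.0065647 / 0.16725 ≈ 0.039
P(suspect item D | evidence) ≈ 0.0030545 / 0.16725 ≈ 0.018
The largest is 0.651, so suspect item A is most probable.

suspect item A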